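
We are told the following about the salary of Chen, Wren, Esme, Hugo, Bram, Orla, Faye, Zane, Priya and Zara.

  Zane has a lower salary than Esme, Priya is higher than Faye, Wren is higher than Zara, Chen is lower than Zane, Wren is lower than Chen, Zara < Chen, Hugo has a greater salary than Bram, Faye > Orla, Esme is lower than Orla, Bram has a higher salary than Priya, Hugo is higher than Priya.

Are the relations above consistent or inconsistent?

consistent

Every relation is compatible with Zara < Wren < Chen < Zane < Esme < Orla < Faye < Priya < Bram < Hugo; the set is consistent.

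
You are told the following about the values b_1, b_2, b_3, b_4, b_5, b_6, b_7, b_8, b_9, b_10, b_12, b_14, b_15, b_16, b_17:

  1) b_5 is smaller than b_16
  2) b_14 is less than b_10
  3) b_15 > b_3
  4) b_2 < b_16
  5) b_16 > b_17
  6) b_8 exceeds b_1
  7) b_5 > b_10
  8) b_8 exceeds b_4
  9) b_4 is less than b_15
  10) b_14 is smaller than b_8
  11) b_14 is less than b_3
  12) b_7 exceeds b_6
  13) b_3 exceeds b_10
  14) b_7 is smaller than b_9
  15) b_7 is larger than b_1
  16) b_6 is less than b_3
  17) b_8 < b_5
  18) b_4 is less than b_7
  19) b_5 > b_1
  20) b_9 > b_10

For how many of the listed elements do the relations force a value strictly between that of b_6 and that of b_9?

1

Chaining upward from b_6 reaches: b_3, b_15, b_7.
Chaining downward from b_9 reaches: b_14, b_1, b_10, b_4, b_7.
Strictly between b_6 and b_9 are those in both lists: b_7 — 1 element.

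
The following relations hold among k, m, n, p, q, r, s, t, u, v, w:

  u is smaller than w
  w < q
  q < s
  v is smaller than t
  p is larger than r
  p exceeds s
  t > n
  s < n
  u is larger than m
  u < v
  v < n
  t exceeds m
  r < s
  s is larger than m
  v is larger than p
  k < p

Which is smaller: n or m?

Following the relations from m: m < u < w < q < s < p < v < n.
So m < n; m is the smaller of the two.

m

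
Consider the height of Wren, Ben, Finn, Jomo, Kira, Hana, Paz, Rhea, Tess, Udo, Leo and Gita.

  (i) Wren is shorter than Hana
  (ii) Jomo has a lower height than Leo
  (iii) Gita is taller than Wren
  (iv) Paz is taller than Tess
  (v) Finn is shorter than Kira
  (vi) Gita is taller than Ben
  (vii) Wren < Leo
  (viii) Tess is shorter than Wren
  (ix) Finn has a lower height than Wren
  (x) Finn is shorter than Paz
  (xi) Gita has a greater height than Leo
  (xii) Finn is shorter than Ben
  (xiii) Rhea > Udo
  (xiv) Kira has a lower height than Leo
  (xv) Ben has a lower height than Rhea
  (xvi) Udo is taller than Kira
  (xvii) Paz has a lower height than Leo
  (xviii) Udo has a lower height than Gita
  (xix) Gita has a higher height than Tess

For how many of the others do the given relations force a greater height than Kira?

Directly above Kira: Udo, Leo.
One step further: Rhea, Gita (4 so far).
Nothing else is reachable above Kira; 4 in all.

4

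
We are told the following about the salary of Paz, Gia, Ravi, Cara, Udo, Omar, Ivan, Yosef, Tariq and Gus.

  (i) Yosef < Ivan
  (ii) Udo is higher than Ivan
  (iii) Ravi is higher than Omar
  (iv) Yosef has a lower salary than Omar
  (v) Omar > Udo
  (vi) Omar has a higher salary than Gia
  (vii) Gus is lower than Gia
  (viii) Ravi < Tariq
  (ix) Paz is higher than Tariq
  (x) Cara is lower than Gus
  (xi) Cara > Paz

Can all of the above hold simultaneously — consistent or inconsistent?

We have Gia < Omar stated directly, yet also Omar < Ravi < Tariq < Paz < Cara < Gus < Gia by chaining the others — so Omar < Gia. Contradiction.

inconsistent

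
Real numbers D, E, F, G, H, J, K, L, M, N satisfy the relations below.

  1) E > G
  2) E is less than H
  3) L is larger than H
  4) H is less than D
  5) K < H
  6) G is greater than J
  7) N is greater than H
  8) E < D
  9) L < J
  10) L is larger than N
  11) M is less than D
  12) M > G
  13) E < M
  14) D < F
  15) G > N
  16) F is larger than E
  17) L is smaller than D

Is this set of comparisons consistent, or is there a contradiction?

inconsistent

We have E < H stated directly, yet also H < N < L < J < G < E by chaining the others — so H < E. Contradiction.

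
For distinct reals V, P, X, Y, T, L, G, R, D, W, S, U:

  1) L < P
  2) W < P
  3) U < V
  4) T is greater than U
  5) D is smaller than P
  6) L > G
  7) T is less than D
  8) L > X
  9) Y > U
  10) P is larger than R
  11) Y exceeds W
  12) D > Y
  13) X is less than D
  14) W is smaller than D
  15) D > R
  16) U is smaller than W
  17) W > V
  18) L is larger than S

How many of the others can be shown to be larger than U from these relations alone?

6

The elements the relations force above U are V, T, W, Y, D, P — no chain reaches any other.
That is 6.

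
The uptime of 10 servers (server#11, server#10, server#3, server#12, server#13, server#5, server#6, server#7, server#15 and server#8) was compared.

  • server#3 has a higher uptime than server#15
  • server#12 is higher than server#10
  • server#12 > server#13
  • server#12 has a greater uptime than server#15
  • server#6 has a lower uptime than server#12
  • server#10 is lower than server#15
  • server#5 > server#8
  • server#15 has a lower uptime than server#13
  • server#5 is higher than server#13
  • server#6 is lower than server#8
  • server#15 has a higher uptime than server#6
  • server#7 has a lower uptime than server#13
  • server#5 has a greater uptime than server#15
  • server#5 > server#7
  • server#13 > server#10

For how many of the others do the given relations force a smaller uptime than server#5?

6

The elements the relations force below server#5 are server#10, server#6, server#15, server#7, server#13, server#8 — no chain reaches any other.
That is 6.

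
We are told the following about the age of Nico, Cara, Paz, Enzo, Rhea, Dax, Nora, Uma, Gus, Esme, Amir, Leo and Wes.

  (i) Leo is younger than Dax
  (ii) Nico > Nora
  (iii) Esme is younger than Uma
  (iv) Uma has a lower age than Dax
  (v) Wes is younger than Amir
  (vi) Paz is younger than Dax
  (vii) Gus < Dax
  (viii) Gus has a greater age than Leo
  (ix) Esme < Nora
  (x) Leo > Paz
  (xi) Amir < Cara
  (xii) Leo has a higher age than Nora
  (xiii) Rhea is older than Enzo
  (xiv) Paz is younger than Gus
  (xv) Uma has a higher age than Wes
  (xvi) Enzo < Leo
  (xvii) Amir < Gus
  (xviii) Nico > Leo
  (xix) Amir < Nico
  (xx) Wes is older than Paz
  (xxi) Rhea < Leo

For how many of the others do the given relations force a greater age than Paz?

8

Directly above Paz: Wes, Leo, Gus, Dax.
One step further: Uma, Amir, Nico (7 so far).
One step further: Cara (8 so far).
No other element is forced above Paz by the given relations, so the count is 8.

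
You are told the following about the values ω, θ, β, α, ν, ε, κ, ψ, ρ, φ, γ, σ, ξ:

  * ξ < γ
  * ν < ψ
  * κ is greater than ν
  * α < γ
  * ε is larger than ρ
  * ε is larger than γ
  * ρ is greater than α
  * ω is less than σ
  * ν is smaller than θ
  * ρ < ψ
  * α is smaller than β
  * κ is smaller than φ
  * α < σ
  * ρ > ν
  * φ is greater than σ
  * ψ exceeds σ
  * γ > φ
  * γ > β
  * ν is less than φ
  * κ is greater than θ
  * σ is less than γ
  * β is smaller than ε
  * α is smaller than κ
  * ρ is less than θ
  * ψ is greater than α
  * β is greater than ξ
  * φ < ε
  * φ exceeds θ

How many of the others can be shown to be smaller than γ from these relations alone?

Directly below γ: α, ξ, σ, β, φ.
One step further: ν, ω, θ, κ (9 so far).
One step further: ρ (10 so far).
No other element is forced below γ by the given relations, so the count is 10.

10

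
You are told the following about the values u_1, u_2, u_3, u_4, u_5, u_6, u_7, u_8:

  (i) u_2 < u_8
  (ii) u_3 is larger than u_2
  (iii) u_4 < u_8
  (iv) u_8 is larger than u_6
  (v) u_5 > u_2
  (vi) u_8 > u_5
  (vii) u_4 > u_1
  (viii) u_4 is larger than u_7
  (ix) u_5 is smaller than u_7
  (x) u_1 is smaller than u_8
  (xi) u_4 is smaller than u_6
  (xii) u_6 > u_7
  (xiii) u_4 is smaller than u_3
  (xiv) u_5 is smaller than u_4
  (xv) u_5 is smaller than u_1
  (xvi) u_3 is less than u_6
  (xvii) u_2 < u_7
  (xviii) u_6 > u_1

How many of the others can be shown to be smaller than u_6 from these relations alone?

6

Directly below u_6: u_7, u_1, u_4, u_3.
One step further: u_2, u_5 (6 so far).
Nothing else is reachable below u_6; 6 in all.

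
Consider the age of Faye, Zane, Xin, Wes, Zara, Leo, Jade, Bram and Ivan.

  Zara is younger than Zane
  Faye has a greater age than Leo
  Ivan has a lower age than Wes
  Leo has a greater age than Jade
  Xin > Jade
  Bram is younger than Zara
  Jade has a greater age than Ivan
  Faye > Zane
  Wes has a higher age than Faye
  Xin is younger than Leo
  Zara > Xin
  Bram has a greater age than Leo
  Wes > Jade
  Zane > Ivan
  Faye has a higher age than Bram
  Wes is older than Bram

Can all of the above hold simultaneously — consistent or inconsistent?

consistent

Every relation is compatible with Ivan < Jade < Xin < Leo < Bram < Zara < Zane < Faye < Wes; the set is consistent.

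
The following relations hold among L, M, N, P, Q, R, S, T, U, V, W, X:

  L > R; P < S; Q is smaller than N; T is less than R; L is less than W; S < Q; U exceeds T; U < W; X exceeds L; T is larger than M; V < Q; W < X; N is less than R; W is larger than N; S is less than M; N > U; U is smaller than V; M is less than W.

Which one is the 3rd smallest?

Piecing the relations together gives one ordering: P < S < M < T < U < V < Q < N < R < L < W < X.
The 3rd smallest is M.

M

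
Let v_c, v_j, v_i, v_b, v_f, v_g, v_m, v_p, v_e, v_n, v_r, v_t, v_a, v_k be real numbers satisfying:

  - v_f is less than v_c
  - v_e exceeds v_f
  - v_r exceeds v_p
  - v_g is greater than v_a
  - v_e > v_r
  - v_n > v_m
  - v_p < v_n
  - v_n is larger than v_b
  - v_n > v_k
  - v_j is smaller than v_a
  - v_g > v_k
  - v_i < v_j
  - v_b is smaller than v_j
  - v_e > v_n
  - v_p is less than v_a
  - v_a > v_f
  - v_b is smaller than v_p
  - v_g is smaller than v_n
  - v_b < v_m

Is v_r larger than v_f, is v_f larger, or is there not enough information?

undetermined

Following every chain through v_f: above v_f we get v_a, v_c, v_g, v_n, v_e.
v_r is not reached, and no chain runs the other way from v_r to v_f.
So the given relations leave the order of v_f and v_r undetermined.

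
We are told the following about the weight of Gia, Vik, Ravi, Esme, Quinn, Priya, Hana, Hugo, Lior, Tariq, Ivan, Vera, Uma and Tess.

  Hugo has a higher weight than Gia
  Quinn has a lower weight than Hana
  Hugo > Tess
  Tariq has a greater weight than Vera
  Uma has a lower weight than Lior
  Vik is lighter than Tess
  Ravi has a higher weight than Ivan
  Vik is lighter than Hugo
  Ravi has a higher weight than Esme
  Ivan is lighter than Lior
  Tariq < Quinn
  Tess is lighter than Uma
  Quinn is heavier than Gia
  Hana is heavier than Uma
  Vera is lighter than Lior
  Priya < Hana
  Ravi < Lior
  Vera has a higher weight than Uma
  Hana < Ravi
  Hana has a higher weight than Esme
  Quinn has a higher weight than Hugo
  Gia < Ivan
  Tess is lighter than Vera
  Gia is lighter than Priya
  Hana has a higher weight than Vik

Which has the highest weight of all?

Vik is not greatest since Vik < Hana; Tess is not greatest since Tess < Uma; Gia is not greatest since Gia < Priya; Uma is not greatest since Uma < Vera; Vera is not greatest since Vera < Tariq; Tariq is not greatest since Tariq < Quinn; Esme is not greatest since Esme < Ravi; Ivan is not greatest since Ivan < Lior; Priya is not greatest since Priya < Hana; Hugo is not greatest since Hugo < Quinn; Quinn is not greatest since Quinn < Hana; Hana is not greatest since Hana < Ravi; Ravi is not greatest since Ravi < Lior.
Only Lior has nothing above it, so Lior is the highest weight.

Lior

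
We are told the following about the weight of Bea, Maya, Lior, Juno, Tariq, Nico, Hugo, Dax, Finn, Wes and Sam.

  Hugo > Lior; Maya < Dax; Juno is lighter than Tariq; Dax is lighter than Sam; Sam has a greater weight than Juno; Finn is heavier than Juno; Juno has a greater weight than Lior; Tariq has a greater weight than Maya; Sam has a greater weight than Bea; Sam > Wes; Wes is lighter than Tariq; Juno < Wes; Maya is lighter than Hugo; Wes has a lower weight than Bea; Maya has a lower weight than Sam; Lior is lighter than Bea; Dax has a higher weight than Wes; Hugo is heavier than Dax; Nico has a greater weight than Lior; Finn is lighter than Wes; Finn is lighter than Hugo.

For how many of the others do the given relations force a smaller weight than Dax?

The elements the relations force below Dax are Lior, Juno, Finn, Wes, Maya — no chain reaches any other.
That is 5.

5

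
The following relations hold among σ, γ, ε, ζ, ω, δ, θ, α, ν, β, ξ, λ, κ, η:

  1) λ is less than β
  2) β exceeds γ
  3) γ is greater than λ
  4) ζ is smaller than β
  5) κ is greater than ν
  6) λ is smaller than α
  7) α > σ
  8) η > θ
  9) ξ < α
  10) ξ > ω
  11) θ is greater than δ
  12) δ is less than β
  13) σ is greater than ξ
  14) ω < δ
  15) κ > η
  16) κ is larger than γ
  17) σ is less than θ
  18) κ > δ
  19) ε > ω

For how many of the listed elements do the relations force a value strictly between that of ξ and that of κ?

3

The relations place ξ below κ. An element lies strictly between them when it is forced above ξ and also forced below κ.
Above ξ: {σ, θ, η, α}. Below κ: {ω, δ, σ, θ, λ, η, ν, γ}.
Intersection: {σ, θ, η} — 3.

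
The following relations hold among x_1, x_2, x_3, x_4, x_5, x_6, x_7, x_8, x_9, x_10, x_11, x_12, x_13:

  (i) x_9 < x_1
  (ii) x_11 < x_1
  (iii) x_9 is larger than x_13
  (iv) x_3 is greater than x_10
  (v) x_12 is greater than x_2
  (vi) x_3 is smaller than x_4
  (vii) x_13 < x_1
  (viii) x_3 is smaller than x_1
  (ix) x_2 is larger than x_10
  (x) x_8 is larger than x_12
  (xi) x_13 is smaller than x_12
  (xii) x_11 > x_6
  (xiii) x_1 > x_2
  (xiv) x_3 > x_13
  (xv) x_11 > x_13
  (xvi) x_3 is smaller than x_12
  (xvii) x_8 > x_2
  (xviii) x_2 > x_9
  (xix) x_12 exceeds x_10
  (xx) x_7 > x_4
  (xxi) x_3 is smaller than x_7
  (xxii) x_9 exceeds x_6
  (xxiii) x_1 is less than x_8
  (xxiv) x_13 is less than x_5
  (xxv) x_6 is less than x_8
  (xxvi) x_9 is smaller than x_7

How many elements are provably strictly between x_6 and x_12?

2

The relations place x_6 below x_12. An element lies strictly between them when it is forced above x_6 and also forced below x_12.
Above x_6: {x_9, x_2, x_11, x_1, x_7, x_8}. Below x_12: {x_13, x_10, x_9, x_2, x_3}.
Intersection: {x_9, x_2} — 2.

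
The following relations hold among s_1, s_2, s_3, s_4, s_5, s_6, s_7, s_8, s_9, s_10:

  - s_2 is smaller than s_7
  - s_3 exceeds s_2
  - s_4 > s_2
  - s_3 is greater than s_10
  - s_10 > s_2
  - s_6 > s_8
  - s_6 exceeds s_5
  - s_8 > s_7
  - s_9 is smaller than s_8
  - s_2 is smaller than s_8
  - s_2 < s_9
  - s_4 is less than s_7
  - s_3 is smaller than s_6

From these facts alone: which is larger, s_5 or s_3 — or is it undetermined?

undetermined

Following every chain through s_5: above s_5 we get s_6.
s_3 is not reached, and no chain runs the other way from s_3 to s_5.
So the given relations leave the order of s_5 and s_3 undetermined.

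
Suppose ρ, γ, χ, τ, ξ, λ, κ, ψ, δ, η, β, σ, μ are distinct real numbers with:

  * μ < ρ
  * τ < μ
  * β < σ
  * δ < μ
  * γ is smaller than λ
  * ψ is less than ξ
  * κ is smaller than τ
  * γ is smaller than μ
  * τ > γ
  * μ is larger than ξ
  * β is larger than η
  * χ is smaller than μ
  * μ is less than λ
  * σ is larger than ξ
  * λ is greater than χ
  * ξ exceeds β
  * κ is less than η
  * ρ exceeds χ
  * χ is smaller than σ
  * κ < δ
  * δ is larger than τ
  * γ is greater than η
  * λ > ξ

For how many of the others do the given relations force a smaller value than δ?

4

The elements the relations force below δ are κ, η, γ, τ — no chain reaches any other.
That is 4.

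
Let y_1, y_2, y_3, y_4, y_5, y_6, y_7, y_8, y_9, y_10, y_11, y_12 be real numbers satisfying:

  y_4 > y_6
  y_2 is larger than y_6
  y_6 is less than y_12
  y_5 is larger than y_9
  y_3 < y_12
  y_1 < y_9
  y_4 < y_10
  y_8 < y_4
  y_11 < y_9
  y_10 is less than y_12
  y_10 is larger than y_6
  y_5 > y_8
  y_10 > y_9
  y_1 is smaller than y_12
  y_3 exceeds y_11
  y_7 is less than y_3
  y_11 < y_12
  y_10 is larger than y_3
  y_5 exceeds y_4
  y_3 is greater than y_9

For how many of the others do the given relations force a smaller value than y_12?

Directly below y_12: y_1, y_11, y_6, y_3, y_10.
One step further: y_9, y_7, y_4 (8 so far).
One step further: y_8 (9 so far).
Nothing else is reachable below y_12; 9 in all.

9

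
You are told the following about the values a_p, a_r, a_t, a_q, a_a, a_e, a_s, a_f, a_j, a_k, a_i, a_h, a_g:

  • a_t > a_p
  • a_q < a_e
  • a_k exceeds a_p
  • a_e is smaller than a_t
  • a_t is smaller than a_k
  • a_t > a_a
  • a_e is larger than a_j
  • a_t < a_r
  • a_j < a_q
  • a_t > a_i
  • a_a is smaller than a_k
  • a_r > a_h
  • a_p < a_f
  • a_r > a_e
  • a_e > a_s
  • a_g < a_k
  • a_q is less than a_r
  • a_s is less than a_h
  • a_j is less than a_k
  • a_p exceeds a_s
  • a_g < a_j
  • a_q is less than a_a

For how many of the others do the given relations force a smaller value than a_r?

From a_r the given relations immediately reach a_h, a_q, a_e, a_t.
From those, a_s, a_p, a_j, a_i, a_a — 9 in total.
From those, a_g — 10 in total.
No other element is forced below a_r by the given relations, so the count is 10.

10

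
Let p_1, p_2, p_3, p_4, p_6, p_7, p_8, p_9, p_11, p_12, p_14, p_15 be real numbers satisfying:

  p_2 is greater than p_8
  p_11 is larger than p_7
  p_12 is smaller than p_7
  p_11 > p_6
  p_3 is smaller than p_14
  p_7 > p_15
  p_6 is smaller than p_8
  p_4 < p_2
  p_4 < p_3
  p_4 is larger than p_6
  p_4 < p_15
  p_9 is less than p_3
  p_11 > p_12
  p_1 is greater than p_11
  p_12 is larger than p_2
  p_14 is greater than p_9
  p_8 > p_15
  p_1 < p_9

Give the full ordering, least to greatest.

Nothing is placed below p_6, so it is least; from there p_6 < p_4; p_4 < p_15; p_15 < p_8; p_8 < p_2; p_2 < p_12; p_12 < p_7; p_7 < p_11; p_11 < p_1; p_1 < p_9; p_9 < p_3; p_3 < p_14, each given directly.

p_6 < p_4 < p_15 < p_8 < p_2 < p_12 < p_7 < p_11 < p_1 < p_9 < p_3 < p_14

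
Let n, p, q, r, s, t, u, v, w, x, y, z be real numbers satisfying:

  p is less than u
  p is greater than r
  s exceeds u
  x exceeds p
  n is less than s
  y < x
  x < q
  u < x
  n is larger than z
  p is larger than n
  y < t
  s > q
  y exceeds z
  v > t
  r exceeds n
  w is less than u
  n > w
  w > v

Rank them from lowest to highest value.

z < y < t < v < w < n < r < p < u < x < q < s

Each adjacent pair is fixed by a given relation: z < y; y < t; t < v; v < w; w < n; n < r; r < p; p < u; u < x; x < q; q < s. Chaining them end to end gives the full order.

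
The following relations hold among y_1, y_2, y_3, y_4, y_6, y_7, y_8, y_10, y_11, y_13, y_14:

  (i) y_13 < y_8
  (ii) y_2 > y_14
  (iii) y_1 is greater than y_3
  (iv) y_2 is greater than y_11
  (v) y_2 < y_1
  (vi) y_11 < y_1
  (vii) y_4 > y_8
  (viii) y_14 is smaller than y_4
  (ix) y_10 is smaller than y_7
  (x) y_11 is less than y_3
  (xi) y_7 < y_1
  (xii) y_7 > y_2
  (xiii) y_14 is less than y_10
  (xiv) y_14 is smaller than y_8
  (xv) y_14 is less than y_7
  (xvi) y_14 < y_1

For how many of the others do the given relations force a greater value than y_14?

The elements the relations force above y_14 are y_10, y_2, y_7, y_1, y_8, y_4 — no chain reaches any other.
That is 6.

6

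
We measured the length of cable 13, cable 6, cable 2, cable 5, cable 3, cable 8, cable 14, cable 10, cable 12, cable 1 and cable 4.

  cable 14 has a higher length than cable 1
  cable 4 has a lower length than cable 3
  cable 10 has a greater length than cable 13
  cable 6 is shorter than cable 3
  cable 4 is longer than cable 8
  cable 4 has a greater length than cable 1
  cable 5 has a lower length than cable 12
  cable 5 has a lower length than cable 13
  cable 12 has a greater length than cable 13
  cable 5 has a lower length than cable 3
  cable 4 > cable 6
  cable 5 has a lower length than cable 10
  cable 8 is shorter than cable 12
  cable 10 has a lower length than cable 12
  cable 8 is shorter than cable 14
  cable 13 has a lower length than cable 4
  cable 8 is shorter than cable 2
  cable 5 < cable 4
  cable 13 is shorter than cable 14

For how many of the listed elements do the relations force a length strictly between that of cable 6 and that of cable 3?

The relations place cable 6 below cable 3. An element lies strictly between them when it is forced above cable 6 and also forced below cable 3.
Above cable 6: {cable 4}. Below cable 3: {cable 5, cable 8, cable 1, cable 13, cable 4}.
Intersection: {cable 4} — 1.

1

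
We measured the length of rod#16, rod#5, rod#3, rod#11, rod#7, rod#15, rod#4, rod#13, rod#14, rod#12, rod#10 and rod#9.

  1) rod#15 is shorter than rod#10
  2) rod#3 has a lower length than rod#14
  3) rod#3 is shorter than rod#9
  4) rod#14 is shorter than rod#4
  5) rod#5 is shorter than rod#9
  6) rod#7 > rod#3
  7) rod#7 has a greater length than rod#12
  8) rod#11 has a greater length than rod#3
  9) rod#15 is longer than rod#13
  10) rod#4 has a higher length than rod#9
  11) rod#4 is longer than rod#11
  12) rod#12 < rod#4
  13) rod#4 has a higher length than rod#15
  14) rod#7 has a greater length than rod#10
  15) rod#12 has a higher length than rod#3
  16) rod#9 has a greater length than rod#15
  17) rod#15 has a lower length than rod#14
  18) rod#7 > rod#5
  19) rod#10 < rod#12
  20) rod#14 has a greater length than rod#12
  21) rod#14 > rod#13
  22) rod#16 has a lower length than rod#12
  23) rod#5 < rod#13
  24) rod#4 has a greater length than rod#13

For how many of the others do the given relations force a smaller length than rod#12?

The elements the relations force below rod#12 are rod#5, rod#16, rod#13, rod#3, rod#15, rod#10 — no chain reaches any other.
That is 6.

6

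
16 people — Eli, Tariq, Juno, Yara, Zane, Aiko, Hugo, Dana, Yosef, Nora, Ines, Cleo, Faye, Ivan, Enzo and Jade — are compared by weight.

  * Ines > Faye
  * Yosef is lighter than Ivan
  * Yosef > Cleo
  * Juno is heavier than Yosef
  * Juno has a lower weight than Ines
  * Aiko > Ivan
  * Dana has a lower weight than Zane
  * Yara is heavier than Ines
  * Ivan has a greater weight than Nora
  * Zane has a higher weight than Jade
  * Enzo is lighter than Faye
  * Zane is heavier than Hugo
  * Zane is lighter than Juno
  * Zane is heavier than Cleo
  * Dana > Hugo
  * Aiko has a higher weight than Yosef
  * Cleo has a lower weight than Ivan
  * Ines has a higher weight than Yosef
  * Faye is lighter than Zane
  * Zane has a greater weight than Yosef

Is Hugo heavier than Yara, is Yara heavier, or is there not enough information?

Hugo < Dana < Zane < Juno < Ines < Yara, by transitivity through Dana, Zane, Juno, Ines.
So Yara is heavier.

Yara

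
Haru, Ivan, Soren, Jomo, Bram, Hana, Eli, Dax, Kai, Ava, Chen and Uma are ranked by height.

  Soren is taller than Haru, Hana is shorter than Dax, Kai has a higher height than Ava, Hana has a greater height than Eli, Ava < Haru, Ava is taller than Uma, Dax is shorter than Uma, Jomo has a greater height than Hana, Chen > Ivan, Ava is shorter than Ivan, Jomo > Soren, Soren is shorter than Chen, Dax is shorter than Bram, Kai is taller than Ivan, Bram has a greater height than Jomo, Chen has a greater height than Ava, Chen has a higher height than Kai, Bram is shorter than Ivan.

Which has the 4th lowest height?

Uma

Piecing the relations together gives one ordering: Eli < Hana < Dax < Uma < Ava < Haru < Soren < Jomo < Bram < Ivan < Kai < Chen.
The 4th smallest is Uma.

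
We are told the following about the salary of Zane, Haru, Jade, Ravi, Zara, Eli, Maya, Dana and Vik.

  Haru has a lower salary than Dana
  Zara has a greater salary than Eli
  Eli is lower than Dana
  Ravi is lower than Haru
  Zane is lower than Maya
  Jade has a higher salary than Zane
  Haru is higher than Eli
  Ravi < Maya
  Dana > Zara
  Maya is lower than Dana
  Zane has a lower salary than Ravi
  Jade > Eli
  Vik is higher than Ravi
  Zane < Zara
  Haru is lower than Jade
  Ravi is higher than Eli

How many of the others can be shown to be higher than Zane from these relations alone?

From Zane the given relations immediately reach Ravi, Maya, Zara, Jade.
From those, Haru, Vik, Dana — 7 in total.
Nothing else is reachable above Zane; 7 in all.

7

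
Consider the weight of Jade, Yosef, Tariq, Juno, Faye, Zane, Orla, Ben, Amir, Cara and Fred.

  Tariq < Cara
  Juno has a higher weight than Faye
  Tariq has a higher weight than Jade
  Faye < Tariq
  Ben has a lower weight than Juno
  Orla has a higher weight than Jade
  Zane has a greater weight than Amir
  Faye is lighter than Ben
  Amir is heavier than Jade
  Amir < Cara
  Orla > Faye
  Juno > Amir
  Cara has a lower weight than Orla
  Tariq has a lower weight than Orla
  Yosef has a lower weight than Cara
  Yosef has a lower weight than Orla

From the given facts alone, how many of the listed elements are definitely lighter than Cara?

5

The elements the relations force below Cara are Faye, Yosef, Jade, Tariq, Amir — no chain reaches any other.
That is 5.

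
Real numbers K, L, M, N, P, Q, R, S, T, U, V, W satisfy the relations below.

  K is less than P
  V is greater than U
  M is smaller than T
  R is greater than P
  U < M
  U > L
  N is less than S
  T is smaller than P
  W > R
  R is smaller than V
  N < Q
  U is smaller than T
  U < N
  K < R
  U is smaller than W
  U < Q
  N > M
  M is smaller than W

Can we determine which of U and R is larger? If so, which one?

The relevant relations are U < M; M < T; T < P; P < R.
Together: U < M < T < P < R.
So R is larger.

R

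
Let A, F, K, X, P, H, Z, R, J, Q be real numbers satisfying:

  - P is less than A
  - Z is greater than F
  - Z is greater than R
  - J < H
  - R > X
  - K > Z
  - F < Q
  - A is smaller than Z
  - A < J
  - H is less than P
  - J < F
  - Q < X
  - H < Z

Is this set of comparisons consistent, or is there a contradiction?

Chaining the given relations yields H < P < A < J, so H < J. But one relation states J < H. These cannot both hold.

inconsistent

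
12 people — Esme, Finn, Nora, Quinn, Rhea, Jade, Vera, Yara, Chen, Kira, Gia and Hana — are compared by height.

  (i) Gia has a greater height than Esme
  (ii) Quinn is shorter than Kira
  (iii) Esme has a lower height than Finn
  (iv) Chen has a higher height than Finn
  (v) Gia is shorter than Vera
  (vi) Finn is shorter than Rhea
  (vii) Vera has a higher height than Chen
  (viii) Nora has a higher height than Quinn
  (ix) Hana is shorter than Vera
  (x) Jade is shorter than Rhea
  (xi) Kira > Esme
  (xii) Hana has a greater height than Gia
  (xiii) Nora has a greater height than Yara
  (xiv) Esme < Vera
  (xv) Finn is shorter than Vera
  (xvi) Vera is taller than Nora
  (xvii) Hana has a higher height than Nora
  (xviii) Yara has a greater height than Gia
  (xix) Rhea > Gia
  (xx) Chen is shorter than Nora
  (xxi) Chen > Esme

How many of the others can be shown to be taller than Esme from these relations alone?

9

The elements the relations force above Esme are Finn, Chen, Gia, Kira, Rhea, Yara, Nora, Hana, Vera — no chain reaches any other.
That is 9.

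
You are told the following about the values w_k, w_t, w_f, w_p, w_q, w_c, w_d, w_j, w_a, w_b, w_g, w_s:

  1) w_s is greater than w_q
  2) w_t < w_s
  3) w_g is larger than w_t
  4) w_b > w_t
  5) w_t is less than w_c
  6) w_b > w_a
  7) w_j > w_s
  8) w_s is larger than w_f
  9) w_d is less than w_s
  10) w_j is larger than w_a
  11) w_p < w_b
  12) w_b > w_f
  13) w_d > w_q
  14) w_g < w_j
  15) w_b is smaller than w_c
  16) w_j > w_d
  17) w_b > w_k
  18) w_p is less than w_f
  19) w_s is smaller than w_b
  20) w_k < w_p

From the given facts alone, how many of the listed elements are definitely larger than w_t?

5

From w_t the given relations immediately reach w_g, w_s, w_b, w_c.
From those, w_j — 5 in total.
Nothing else is reachable above w_t; 5 in all.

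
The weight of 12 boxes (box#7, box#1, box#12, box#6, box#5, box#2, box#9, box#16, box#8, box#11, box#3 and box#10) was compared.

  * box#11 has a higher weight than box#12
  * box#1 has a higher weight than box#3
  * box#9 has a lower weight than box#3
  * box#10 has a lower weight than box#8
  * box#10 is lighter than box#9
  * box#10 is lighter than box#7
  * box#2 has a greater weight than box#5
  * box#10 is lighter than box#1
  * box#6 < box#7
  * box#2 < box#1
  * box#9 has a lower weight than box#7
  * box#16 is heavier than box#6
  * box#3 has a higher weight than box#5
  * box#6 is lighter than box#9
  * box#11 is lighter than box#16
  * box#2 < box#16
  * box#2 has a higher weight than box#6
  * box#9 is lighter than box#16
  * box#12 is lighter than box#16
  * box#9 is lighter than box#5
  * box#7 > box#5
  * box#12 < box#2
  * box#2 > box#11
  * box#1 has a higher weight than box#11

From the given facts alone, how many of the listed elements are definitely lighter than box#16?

7

Directly below box#16: box#12, box#11, box#6, box#9, box#2.
One step further: box#10, box#5 (7 so far).
Nothing else is reachable below box#16; 7 in all.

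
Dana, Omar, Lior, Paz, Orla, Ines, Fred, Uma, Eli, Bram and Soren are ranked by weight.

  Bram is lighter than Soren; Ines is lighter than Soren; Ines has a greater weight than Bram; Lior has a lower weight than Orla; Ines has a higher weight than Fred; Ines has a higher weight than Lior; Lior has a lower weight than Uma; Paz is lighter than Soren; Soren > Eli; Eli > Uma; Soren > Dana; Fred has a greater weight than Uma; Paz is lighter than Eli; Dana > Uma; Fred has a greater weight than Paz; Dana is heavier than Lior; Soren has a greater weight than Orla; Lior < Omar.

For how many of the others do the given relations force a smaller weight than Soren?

From Soren the given relations immediately reach Dana, Paz, Eli, Orla, Bram, Ines.
From those, Lior, Uma, Fred — 9 in total.
Nothing else is reachable below Soren; 9 in all.

9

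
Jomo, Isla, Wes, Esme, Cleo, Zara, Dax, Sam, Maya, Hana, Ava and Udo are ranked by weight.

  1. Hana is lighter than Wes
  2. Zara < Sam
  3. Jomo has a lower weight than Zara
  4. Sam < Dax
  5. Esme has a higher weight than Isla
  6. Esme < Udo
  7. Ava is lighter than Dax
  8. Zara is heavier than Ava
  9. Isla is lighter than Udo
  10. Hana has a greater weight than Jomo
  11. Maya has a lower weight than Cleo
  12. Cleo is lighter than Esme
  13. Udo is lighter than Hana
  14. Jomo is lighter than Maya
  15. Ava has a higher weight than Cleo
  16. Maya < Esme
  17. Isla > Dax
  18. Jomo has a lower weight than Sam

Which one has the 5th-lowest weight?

Piecing the relations together gives one ordering: Jomo < Maya < Cleo < Ava < Zara < Sam < Dax < Isla < Esme < Udo < Hana < Wes.
The 5th smallest is Zara.

Zara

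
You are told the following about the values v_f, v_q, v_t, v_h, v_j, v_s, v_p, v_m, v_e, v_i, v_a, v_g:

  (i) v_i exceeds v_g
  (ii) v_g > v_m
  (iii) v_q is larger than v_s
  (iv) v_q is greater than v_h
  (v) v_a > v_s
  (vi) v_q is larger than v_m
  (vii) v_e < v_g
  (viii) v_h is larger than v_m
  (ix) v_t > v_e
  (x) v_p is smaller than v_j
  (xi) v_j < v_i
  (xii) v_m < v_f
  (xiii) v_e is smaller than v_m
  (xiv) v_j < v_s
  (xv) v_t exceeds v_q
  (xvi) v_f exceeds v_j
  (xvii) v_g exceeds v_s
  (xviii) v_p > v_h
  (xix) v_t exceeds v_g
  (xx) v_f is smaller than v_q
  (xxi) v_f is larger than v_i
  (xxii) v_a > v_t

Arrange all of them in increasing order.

v_e < v_m < v_h < v_p < v_j < v_s < v_g < v_i < v_f < v_q < v_t < v_a

The consecutive links are each given: v_e < v_m; v_m < v_h; v_h < v_p; v_p < v_j; v_j < v_s; v_s < v_g; v_g < v_i; v_i < v_f; v_f < v_q; v_q < v_t; v_t < v_a.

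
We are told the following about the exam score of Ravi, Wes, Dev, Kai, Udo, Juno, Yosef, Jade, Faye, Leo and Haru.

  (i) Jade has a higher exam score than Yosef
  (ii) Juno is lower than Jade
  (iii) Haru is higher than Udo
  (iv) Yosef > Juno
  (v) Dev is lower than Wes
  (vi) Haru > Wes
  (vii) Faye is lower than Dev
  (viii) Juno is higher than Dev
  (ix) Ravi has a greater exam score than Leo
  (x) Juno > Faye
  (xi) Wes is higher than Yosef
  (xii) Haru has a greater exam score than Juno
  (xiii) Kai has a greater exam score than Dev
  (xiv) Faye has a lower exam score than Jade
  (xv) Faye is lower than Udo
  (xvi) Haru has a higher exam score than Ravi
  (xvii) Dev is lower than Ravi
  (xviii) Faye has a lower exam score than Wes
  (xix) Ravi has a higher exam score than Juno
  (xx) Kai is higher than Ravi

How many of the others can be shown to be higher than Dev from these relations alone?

From Dev the given relations immediately reach Juno, Ravi, Kai, Wes.
From those, Yosef, Haru, Jade — 7 in total.
Nothing else is reachable above Dev; 7 in all.

7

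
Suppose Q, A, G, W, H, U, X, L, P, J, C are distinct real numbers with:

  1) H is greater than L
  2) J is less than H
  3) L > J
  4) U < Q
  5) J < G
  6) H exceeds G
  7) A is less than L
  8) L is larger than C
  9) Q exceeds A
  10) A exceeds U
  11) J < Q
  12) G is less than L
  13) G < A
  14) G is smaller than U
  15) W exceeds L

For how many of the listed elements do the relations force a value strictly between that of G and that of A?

The relations place G below A. An element lies strictly between them when it is forced above G and also forced below A.
Above G: {U, Q, L, H, W}. Below A: {J, U}.
Intersection: {U} — 1.

1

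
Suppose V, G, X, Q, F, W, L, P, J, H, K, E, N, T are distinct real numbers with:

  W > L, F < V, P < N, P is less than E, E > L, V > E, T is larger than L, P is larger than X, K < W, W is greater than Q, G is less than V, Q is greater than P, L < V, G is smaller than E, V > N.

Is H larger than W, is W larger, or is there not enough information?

undetermined

Following every chain through H: nothing is chained to H.
W is not reached, and no chain runs the other way from W to H.
So the given relations leave the order of H and W undetermined.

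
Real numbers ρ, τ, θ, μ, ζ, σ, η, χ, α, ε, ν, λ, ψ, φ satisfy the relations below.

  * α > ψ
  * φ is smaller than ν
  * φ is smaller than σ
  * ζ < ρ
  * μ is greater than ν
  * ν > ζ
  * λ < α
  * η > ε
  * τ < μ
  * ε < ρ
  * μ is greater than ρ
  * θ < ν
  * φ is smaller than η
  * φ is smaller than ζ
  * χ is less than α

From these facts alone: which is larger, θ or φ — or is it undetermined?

Following every chain through φ: above φ we get ζ, ρ, η, σ, ν, μ.
θ is not reached, and no chain runs the other way from θ to φ.
So the given relations leave the order of φ and θ undetermined.

undetermined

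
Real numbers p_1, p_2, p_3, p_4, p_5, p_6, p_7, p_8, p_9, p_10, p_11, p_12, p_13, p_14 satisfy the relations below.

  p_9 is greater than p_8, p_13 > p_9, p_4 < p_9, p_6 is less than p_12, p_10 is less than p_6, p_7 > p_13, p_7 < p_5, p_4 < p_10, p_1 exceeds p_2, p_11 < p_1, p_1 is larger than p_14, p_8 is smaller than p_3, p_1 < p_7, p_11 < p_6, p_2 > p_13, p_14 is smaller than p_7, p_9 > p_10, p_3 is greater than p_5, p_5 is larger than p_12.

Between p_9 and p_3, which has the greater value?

Link the given pairs in sequence: p_9 < p_13; p_13 < p_2; p_2 < p_1; p_1 < p_7; p_7 < p_5; p_5 < p_3.
Together: p_9 < p_13 < p_2 < p_1 < p_7 < p_5 < p_3.
So p_9 < p_3; p_3 is the larger of the two.

p_3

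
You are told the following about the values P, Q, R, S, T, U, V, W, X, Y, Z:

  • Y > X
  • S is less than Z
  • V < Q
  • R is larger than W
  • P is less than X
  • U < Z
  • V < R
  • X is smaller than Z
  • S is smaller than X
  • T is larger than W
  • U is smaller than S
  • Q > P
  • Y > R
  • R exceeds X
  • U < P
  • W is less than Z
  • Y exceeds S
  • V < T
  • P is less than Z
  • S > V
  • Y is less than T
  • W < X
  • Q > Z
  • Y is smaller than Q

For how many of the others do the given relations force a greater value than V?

From V the given relations immediately reach S, R, T, Q.
From those, X, Z, Y — 7 in total.
No other element is forced above V by the given relations, so the count is 7.

7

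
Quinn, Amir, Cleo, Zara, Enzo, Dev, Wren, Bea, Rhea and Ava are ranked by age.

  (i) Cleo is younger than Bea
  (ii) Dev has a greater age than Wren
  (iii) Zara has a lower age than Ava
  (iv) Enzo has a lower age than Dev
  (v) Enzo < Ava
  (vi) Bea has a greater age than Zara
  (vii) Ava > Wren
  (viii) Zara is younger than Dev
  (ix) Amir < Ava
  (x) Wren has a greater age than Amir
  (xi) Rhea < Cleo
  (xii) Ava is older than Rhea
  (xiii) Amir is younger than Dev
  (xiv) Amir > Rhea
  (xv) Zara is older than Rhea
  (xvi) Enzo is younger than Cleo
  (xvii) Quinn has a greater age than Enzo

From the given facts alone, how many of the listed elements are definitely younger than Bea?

Directly below Bea: Zara, Cleo.
One step further: Rhea, Enzo (4 so far).
Nothing else is reachable below Bea; 4 in all.

4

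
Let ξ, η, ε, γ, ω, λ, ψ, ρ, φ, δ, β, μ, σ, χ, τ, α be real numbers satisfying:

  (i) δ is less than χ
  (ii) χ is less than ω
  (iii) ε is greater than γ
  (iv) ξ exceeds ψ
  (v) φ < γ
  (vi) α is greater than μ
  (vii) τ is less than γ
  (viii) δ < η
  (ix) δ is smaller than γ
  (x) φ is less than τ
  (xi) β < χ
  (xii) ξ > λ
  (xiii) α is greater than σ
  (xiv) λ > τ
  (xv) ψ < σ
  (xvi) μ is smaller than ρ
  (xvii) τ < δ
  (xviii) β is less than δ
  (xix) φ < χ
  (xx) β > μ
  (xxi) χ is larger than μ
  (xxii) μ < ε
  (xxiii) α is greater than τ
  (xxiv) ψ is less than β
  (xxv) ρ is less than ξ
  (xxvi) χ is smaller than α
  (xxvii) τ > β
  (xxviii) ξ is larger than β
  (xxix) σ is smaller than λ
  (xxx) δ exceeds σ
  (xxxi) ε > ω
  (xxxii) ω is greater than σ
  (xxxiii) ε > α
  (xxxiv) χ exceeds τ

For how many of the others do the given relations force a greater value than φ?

10

Directly above φ: τ, χ, γ.
One step further: δ, λ, ω, α, ε (8 so far).
One step further: η, ξ (10 so far).
Nothing else is reachable above φ; 10 in all.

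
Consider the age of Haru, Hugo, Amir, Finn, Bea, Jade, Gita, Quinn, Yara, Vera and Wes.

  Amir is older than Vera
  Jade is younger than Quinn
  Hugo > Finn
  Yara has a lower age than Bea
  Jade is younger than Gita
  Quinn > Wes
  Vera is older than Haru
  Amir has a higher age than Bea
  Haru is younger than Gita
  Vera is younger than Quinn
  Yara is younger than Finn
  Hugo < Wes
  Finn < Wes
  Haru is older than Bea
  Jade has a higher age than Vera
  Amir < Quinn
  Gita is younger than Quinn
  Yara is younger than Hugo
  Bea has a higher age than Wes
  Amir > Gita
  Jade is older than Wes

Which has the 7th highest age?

Bea

Chaining the given pairs: Yara < Finn < Hugo < Wes < Bea < Haru < Vera < Jade < Gita < Amir < Quinn.
The 7th largest is Bea.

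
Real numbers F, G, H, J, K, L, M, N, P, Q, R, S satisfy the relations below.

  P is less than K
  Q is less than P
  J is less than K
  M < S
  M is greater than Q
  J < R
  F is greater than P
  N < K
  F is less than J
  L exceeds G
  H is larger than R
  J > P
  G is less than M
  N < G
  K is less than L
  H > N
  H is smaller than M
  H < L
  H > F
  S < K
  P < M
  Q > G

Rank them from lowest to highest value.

N < G < Q < P < F < J < R < H < M < S < K < L

Nothing is placed below N, so it is least; from there N < G; G < Q; Q < P; P < F; F < J; J < R; R < H; H < M; M < S; S < K; K < L, each given directly.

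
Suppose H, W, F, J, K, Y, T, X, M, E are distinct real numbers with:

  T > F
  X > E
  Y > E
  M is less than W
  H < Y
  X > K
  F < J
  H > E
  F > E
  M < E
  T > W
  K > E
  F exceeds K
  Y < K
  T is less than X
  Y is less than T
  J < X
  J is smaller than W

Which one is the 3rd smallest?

H

The consecutive relations fix a unique order: M < E < H < Y < K < F < J < W < T < X.
Counting 3 from the smallest end gives H.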